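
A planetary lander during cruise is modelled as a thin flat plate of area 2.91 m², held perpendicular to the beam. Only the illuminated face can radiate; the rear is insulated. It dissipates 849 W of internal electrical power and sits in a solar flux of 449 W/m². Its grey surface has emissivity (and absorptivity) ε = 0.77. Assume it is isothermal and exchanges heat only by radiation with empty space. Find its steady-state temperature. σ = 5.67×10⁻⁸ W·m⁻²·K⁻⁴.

T ≈ 348 K

At steady state, absorbed solar power + internal power = radiated power.
Absorbed: α·S·A_cross = 0.77·449·2.910 = 1006 W (cross-section A).
Total input = 1006 + 849 = 1855 W.
Radiated: εσ·A_surf·T⁴ with A_surf = A = 2.910 m².
T⁴ = 1855/(0.77·5.67×10⁻⁸·2.910) = 1.460×10¹⁰ K⁴.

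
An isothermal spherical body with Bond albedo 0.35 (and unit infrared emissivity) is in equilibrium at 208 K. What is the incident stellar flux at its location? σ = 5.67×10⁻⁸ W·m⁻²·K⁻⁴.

S ≈ 653 W/m²

(1−a)S·πr² = σ·4πr²·T⁴ ⇒ S = 4σT⁴/(1−a).
S = 4·5.67×10⁻⁸·1.872×10⁹/0.650.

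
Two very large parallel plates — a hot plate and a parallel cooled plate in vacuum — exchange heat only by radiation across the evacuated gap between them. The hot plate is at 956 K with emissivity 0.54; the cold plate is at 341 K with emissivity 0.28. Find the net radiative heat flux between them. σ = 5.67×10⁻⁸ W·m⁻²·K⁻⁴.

q ≈ 10500 W/m²

For two infinite grey parallel plates, q = σ(T₁⁴ − T₂⁴)/(1/ε₁ + 1/ε₂ − 1).
T₁⁴ − T₂⁴ = 8.353×10¹¹ − 1.352×10¹⁰ = 8.218×10¹¹ K⁴.
1/ε₁ + 1/ε₂ − 1 = 1.852 + 3.571 − 1 = 4.423.
q = 5.67×10⁻⁸ × 8.218×10¹¹ / 4.423.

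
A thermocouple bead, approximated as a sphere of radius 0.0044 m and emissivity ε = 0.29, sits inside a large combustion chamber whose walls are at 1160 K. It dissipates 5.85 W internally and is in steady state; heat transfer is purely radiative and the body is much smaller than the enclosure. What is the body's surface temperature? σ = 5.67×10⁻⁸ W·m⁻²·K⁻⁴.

For a small grey body in a large enclosure, net radiated power = εσA(T⁴ − T_w⁴).
Steady state: P = εσA(T⁴ − T_w⁴) with A = 4πr² = 2.433×10⁻⁴ m².
T⁴ = P/(εσA) + T_w⁴ = 5.85/(0.29·5.67×10⁻⁸·2.433×10⁻⁴) + (1160)⁴
    = 1.462×10¹² + 1.811×10¹² = 3.273×10¹² K⁴.

T ≈ 1350 K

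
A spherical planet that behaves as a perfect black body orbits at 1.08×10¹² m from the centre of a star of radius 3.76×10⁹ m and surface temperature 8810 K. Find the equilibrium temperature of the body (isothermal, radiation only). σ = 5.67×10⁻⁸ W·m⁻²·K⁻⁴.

The star's surface emits σT_*⁴; at distance d the flux is S = σT_*⁴(R_*/d)².
S = 5.67×10⁻⁸·(8810)⁴·(3.76×10⁹/1.08×10¹²)² = 4140 W/m².
For an isothermal sphere T⁴ = (1−a)S/(4σ) = 1.825×10¹⁰ K⁴.

T ≈ 368 K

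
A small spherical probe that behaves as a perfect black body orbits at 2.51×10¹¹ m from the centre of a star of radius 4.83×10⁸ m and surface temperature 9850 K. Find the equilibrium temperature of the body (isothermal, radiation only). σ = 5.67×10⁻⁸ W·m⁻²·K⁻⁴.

The star's surface emits σT_*⁴; at distance d the flux is S = σT_*⁴(R_*/d)².
S = 5.67×10⁻⁸·(9850)⁴·(4.83×10⁸/2.51×10¹¹)² = 1976 W/m².
For an isothermal sphere T⁴ = (1−a)S/(4σ) = 8.714×10⁹ K⁴.

T ≈ 306 K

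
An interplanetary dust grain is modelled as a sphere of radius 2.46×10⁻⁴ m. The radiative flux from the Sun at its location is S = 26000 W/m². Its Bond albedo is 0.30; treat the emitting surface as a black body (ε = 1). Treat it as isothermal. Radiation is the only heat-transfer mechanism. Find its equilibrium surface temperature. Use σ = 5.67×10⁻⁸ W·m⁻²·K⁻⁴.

T ≈ 532 K

At equilibrium, absorbed power = emitted power.
Absorbing cross-section = πr² = 1.901×10⁻⁷ m²; emitting surface = 4πr² = 7.605×10⁻⁷ m² (ratio 4).
(1−a)S·A_cross = εσ·A_surf·T⁴  ⇒  T⁴ = (1−a)S/(4σ).
T⁴ = 0.700·26000/(4·5.67×10⁻⁸) = 8.025×10¹⁰ K⁴.
T = (8.025×10¹⁰)^(1/4).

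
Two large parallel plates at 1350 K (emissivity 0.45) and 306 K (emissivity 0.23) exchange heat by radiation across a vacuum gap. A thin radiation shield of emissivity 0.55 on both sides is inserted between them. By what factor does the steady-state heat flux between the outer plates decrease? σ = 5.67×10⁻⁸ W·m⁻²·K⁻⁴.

Without shield: q₀ = σΔ(T⁴)/(1/ε₁+1/ε₂−1) with denominator 5.570.
With shield the two gaps are in series; the resistances add: (1/ε₁+1/ε_s−1)+(1/ε_s+1/ε₂−1) = 3.040+5.166 = 8.206.
Heat-flux ratio q₀/q = 8.206/5.570.

factor ≈ 1.47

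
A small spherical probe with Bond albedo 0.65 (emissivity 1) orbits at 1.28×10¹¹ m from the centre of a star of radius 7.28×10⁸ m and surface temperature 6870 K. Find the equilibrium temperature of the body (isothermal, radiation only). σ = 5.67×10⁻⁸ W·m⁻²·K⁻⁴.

The star's surface emits σT_*⁴; at distance d the flux is S = σT_*⁴(R_*/d)².
S = 5.67×10⁻⁸·(6870)⁴·(7.28×10⁸/1.28×10¹¹)² = 4086 W/m².
For an isothermal sphere T⁴ = (1−a)S/(4σ) = 6.305×10⁹ K⁴.

T ≈ 282 K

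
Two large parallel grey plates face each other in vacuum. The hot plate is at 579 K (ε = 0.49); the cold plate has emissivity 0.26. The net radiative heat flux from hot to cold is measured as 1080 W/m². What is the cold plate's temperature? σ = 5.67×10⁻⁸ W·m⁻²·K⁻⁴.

q = σ(T₁⁴ − T₂⁴)/(1/ε₁ + 1/ε₂ − 1); denominator = 4.887.
T₂⁴ = T₁⁴ − q·(1/ε₁+1/ε₂−1)/σ = 1.124×10¹¹ − 1080·4.887/5.67×10⁻⁸
    = 1.930×10¹⁰ K⁴.

T₂ ≈ 373 K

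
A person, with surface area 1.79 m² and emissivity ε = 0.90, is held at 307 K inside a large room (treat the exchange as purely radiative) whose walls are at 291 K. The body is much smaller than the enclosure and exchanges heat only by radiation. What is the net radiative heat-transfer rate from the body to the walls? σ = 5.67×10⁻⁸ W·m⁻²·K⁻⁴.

For a small grey body in a large enclosure: P_net = εσA(T_body⁴ − T_wall⁴).
A = 1.79 m²; T_body⁴ − T_wall⁴ = 8.883×10⁹ − 7.171×10⁹ = 1.712×10⁹ K⁴.
|P_net| = 0.90·5.67×10⁻⁸·1.790·1.712×10⁹.

P_net ≈ 156 W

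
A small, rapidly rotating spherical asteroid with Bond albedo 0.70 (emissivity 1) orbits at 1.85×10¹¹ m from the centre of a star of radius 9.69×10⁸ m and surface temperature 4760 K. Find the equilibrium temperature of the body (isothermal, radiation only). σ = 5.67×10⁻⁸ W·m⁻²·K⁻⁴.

The star's surface emits σT_*⁴; at distance d the flux is S = σT_*⁴(R_*/d)².
S = 5.67×10⁻⁸·(4760)⁴·(9.69×10⁸/1.85×10¹¹)² = 798.6 W/m².
For an isothermal sphere T⁴ = (1−a)S/(4σ) = 1.056×10⁹ K⁴.

T ≈ 180 K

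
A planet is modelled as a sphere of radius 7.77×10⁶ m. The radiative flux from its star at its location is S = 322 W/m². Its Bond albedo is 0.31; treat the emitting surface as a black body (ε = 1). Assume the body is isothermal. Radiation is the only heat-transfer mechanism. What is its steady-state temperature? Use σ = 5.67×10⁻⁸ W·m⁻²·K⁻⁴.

T ≈ 177 K

At equilibrium, absorbed power = emitted power.
Absorbing cross-section = πr² = 1.897×10¹⁴ m²; emitting surface = 4πr² = 7.587×10¹⁴ m² (ratio 4).
(1−a)S·A_cross = εσ·A_surf·T⁴  ⇒  T⁴ = (1−a)S/(4σ).
T⁴ = 0.690·322/(4·5.67×10⁻⁸) = 9.796×10⁸ K⁴.
T = (9.796×10⁸)^(1/4).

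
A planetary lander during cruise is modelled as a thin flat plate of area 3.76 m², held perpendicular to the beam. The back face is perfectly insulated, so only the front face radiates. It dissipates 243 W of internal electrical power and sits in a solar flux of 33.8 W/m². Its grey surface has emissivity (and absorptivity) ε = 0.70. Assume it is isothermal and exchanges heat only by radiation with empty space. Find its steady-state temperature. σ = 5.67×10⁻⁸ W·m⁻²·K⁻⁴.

At steady state, absorbed solar power + internal power = radiated power.
Absorbed: α·S·A_cross = 0.70·33.8·3.760 = 88.96 W (cross-section A).
Total input = 88.96 + 243 = 332.0 W.
Radiated: εσ·A_surf·T⁴ with A_surf = A = 3.760 m².
T⁴ = 332.0/(0.70·5.67×10⁻⁸·3.760) = 2.224×10⁹ K⁴.

T ≈ 217 K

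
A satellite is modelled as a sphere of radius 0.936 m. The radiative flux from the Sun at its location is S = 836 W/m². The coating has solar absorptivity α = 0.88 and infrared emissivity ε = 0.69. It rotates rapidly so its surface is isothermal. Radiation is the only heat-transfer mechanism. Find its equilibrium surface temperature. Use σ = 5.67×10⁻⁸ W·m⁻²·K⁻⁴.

At equilibrium, absorbed power = emitted power.
Absorbing cross-section = πr² = 2.752 m²; emitting surface = 4πr² = 11.01 m² (ratio 4).
αS·A_cross = εσ·A_surf·T⁴  ⇒  T⁴ = αS/(ε·4σ).
T⁴ = 0.880·836/(0.69·4·5.67×10⁻⁸) = 4.701×10⁹ K⁴.
T = (4.701×10⁹)^(1/4).

T ≈ 262 K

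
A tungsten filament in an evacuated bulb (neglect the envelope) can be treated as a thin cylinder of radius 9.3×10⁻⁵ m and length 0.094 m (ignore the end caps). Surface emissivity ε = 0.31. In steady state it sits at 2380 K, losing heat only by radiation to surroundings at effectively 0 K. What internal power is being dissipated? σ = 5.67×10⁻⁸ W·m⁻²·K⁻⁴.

P ≈ 31.0 W

Steady state: P = εσA T⁴.
A = 2πrL = 5.493×10⁻⁵ m²; T⁴ = (2380)⁴ = 3.209×10¹³ K⁴.
P = 0.31 × 5.67×10⁻⁸ × 5.493×10⁻⁵ × 3.209×10¹³.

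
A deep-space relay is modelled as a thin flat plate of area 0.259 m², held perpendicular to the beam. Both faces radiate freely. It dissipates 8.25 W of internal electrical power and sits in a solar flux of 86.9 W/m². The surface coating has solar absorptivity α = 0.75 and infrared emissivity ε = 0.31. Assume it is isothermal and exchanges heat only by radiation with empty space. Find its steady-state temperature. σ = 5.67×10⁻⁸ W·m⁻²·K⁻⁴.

At steady state, absorbed solar power + internal power = radiated power.
Absorbed: α·S·A_cross = 0.75·86.9·0.2590 = 16.88 W (cross-section A).
Total input = 16.88 + 8.25 = 25.13 W.
Radiated: εσ·A_surf·T⁴ with A_surf = 2A = 0.5180 m².
T⁴ = 25.13/(0.31·5.67×10⁻⁸·0.5180) = 2.760×10⁹ K⁴.

T ≈ 229 K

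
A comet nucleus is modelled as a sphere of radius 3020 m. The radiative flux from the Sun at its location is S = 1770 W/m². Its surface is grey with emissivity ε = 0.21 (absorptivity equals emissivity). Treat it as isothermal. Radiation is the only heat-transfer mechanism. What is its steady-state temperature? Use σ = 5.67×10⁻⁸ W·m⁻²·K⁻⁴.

T ≈ 297 K

At equilibrium, absorbed power = emitted power.
Absorbing cross-section = πr² = 2.865×10⁷ m²; emitting surface = 4πr² = 1.146×10⁸ m² (ratio 4).
εS·A_cross = εσ·A_surf·T⁴  ⇒  T⁴ = S/(4σ)   (ε cancels).
T⁴ = 1770/(4·5.67×10⁻⁸) = 7.804×10⁹ K⁴.
T = (7.804×10⁹)^(1/4).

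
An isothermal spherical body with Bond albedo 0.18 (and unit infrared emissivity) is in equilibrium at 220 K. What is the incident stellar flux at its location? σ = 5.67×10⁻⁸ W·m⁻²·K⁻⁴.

(1−a)S·πr² = σ·4πr²·T⁴ ⇒ S = 4σT⁴/(1−a).
S = 4·5.67×10⁻⁸·2.343×10⁹/0.820.

S ≈ 648 W/m²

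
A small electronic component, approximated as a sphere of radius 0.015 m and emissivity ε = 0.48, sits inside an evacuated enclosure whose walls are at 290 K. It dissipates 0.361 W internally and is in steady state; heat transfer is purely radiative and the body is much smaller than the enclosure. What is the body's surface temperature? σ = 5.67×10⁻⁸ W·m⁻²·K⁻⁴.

T ≈ 329 K

For a small grey body in a large enclosure, net radiated power = εσA(T⁴ − T_w⁴).
Steady state: P = εσA(T⁴ − T_w⁴) with A = 4πr² = 0.002827 m².
T⁴ = P/(εσA) + T_w⁴ = 0.361/(0.48·5.67×10⁻⁸·0.002827) + (290)⁴
    = 4.691×10⁹ + 7.073×10⁹ = 1.176×10¹⁰ K⁴.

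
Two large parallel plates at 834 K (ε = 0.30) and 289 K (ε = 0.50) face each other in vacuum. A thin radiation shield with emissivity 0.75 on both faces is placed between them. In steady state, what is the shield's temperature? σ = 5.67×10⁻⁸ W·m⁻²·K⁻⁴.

T_s ≈ 662 K

In steady state the net flux on the hot side equals that on the cold side.
σ(T₁⁴−T_s⁴)/D₁ = σ(T_s⁴−T₂⁴)/D₂, with D₁ = 1/ε₁+1/ε_s−1 = 3.667, D₂ = 1/ε_s+1/ε₂−1 = 2.333.
Solve for T_s⁴: T_s⁴ = (D₂·T₁⁴ + D₁·T₂⁴)/(D₁+D₂) = 1.924×10¹¹ K⁴.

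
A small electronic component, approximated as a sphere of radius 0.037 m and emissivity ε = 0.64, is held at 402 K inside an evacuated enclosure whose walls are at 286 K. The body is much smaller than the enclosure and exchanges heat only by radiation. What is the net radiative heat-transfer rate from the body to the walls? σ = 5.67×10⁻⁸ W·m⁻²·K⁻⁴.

For a small grey body in a large enclosure: P_net = εσA(T_body⁴ − T_wall⁴).
A = 4πr² = 0.01720 m²; T_body⁴ − T_wall⁴ = 2.612×10¹⁰ − 6.691×10⁹ = 1.943×10¹⁰ K⁴.
|P_net| = 0.64·5.67×10⁻⁸·0.01720·1.943×10¹⁰.

P_net ≈ 12.1 W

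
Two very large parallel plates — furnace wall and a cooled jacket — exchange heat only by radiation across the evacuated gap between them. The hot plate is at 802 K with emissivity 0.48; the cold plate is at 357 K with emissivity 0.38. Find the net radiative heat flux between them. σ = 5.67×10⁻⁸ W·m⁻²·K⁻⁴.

For two infinite grey parallel plates, q = σ(T₁⁴ − T₂⁴)/(1/ε₁ + 1/ε₂ − 1).
T₁⁴ − T₂⁴ = 4.137×10¹¹ − 1.624×10¹⁰ = 3.975×10¹¹ K⁴.
1/ε₁ + 1/ε₂ − 1 = 2.083 + 2.632 − 1 = 3.715.
q = 5.67×10⁻⁸ × 3.975×10¹¹ / 3.715.

q ≈ 6070 W/m²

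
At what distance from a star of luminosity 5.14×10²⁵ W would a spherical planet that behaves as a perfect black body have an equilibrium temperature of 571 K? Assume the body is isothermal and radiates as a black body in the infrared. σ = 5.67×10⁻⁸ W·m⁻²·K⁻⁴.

d ≈ 1.30×10¹⁰ m

For an isothermal black-emitting sphere, (1−a)S·πr² = σ·4πr²·T⁴ ⇒ S = 4σT⁴/(1−a).
S = 4·5.67×10⁻⁸·(571)⁴/1.00 = 24110 W/m².
Flux falls as S = L/(4πd²), so d = √(L/(4πS)) = √(5.14×10²⁵/(4π·24110)).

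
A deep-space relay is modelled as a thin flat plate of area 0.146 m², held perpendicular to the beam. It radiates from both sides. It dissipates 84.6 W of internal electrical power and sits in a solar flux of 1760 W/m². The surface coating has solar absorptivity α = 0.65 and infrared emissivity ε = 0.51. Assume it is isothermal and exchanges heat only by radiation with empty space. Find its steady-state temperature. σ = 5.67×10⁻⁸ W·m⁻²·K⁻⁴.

At steady state, absorbed solar power + internal power = radiated power.
Absorbed: α·S·A_cross = 0.65·1760·0.1460 = 167.0 W (cross-section A).
Total input = 167.0 + 84.6 = 251.6 W.
Radiated: εσ·A_surf·T⁴ with A_surf = 2A = 0.2920 m².
T⁴ = 251.6/(0.51·5.67×10⁻⁸·0.2920) = 2.980×10¹⁰ K⁴.

T ≈ 415 K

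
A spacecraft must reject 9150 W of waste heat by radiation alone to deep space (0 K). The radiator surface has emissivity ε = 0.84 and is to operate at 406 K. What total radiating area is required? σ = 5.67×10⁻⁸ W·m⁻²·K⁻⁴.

P = εσA T⁴ ⇒ A = P/(εσT⁴).
T⁴ = 2.717×10¹⁰ K⁴.
A = 9150/(0.84 × 5.67×10⁻⁸ × 2.717×10¹⁰).

A ≈ 7.07 m²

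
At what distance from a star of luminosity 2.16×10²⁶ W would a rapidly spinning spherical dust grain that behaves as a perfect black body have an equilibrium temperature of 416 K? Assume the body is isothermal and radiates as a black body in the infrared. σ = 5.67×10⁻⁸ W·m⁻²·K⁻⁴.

d ≈ 5.03×10¹⁰ m

For an isothermal black-emitting sphere, (1−a)S·πr² = σ·4πr²·T⁴ ⇒ S = 4σT⁴/(1−a).
S = 4·5.67×10⁻⁸·(416)⁴/1.00 = 6792 W/m².
Flux falls as S = L/(4πd²), so d = √(L/(4πS)) = √(2.16×10²⁶/(4π·6792)).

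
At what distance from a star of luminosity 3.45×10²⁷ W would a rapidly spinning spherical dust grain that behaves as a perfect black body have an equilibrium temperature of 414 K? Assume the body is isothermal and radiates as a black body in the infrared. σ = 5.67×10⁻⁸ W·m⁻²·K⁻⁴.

d ≈ 2.03×10¹¹ m

For an isothermal black-emitting sphere, (1−a)S·πr² = σ·4πr²·T⁴ ⇒ S = 4σT⁴/(1−a).
S = 4·5.67×10⁻⁸·(414)⁴/1.00 = 6663 W/m².
Flux falls as S = L/(4πd²), so d = √(L/(4πS)) = √(3.45×10²⁷/(4π·6663)).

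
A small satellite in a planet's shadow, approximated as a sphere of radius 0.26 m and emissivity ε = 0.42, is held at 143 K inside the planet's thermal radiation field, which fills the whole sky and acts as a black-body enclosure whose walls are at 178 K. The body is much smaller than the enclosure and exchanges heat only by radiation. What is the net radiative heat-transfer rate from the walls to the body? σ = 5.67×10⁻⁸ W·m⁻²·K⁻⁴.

For a small grey body in a large enclosure: P_net = εσA(T_body⁴ − T_wall⁴).
A = 4πr² = 0.8495 m²; T_body⁴ − T_wall⁴ = 4.182×10⁸ − 1.004×10⁹ = -5.857×10⁸ K⁴.
|P_net| = 0.42·5.67×10⁻⁸·0.8495·5.857×10⁸.

P_net ≈ 11.8 W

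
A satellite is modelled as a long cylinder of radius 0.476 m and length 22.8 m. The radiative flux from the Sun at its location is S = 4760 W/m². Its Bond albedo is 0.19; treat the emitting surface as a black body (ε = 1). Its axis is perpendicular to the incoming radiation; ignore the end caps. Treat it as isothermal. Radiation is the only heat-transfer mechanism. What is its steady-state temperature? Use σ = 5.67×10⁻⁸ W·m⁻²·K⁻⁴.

T ≈ 384 K

At equilibrium, absorbed power = emitted power.
Absorbing cross-section = 2rL = 21.71 m²; emitting surface = 2πrL = 68.19 m² (ratio π).
(1−a)S·A_cross = εσ·A_surf·T⁴  ⇒  T⁴ = (1−a)S/(πσ).
T⁴ = 0.810·4760/(π·5.67×10⁻⁸) = 2.165×10¹⁰ K⁴.
T = (2.165×10¹⁰)^(1/4).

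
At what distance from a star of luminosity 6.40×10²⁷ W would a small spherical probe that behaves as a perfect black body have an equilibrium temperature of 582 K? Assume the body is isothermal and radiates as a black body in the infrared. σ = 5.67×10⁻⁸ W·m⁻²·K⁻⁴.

d ≈ 1.40×10¹¹ m

For an isothermal black-emitting sphere, (1−a)S·πr² = σ·4πr²·T⁴ ⇒ S = 4σT⁴/(1−a).
S = 4·5.67×10⁻⁸·(582)⁴/1.00 = 26020 W/m².
Flux falls as S = L/(4πd²), so d = √(L/(4πS)) = √(6.40×10²⁷/(4π·26020)).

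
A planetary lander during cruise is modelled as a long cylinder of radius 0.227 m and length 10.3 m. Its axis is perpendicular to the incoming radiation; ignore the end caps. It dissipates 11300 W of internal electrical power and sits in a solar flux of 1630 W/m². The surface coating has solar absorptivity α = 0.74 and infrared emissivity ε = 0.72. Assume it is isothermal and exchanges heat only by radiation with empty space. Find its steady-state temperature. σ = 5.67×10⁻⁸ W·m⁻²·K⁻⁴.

T ≈ 410 K

At steady state, absorbed solar power + internal power = radiated power.
Absorbed: α·S·A_cross = 0.74·1630·4.676 = 5640 W (cross-section 2rL).
Total input = 5640 + 11300 = 16940 W.
Radiated: εσ·A_surf·T⁴ with A_surf = 2πrL = 14.69 m².
T⁴ = 16940/(0.72·5.67×10⁻⁸·14.69) = 2.825×10¹⁰ K⁴.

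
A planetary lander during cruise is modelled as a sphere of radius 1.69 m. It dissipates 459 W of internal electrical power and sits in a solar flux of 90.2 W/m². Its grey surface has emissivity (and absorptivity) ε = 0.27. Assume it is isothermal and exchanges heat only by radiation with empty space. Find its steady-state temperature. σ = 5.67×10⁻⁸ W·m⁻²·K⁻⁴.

T ≈ 187 K

At steady state, absorbed solar power + internal power = radiated power.
Absorbed: α·S·A_cross = 0.27·90.2·8.973 = 218.5 W (cross-section πr²).
Total input = 218.5 + 459 = 677.5 W.
Radiated: εσ·A_surf·T⁴ with A_surf = 4πr² = 35.89 m².
T⁴ = 677.5/(0.27·5.67×10⁻⁸·35.89) = 1.233×10⁹ K⁴.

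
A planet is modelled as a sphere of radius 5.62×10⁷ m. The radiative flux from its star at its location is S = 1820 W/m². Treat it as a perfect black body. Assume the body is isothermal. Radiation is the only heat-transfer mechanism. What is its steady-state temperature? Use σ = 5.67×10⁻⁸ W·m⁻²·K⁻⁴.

T ≈ 299 K

At equilibrium, absorbed power = emitted power.
Absorbing cross-section = πr² = 9.923×10¹⁵ m²; emitting surface = 4πr² = 3.969×10¹⁶ m² (ratio 4).
S·A_cross = εσ·A_surf·T⁴  ⇒  T⁴ = S/(4σ).
T⁴ = 1.00·1820/(4·5.67×10⁻⁸) = 8.025×10⁹ K⁴.
T = (8.025×10⁹)^(1/4).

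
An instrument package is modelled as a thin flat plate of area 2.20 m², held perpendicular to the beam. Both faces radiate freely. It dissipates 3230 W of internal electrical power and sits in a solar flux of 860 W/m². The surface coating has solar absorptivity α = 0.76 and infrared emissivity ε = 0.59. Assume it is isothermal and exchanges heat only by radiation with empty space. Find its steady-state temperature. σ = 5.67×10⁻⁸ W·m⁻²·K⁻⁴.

At steady state, absorbed solar power + internal power = radiated power.
Absorbed: α·S·A_cross = 0.76·860·2.200 = 1438 W (cross-section A).
Total input = 1438 + 3230 = 4668 W.
Radiated: εσ·A_surf·T⁴ with A_surf = 2A = 4.400 m².
T⁴ = 4668/(0.59·5.67×10⁻⁸·4.400) = 3.171×10¹⁰ K⁴.

T ≈ 422 K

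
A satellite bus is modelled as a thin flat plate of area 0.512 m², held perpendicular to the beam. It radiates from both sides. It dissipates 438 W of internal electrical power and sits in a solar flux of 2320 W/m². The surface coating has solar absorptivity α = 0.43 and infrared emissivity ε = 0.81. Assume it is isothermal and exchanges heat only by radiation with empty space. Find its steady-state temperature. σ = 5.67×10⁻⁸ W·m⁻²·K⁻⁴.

At steady state, absorbed solar power + internal power = radiated power.
Absorbed: α·S·A_cross = 0.43·2320·0.5120 = 510.8 W (cross-section A).
Total input = 510.8 + 438 = 948.8 W.
Radiated: εσ·A_surf·T⁴ with A_surf = 2A = 1.024 m².
T⁴ = 948.8/(0.81·5.67×10⁻⁸·1.024) = 2.017×10¹⁰ K⁴.

T ≈ 377 K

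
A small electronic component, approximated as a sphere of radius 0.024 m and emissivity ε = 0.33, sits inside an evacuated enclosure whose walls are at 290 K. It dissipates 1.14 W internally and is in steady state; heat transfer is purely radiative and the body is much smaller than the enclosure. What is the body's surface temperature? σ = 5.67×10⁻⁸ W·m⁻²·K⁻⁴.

T ≈ 353 K

For a small grey body in a large enclosure, net radiated power = εσA(T⁴ − T_w⁴).
Steady state: P = εσA(T⁴ − T_w⁴) with A = 4πr² = 0.007238 m².
T⁴ = P/(εσA) + T_w⁴ = 1.14/(0.33·5.67×10⁻⁸·0.007238) + (290)⁴
    = 8.417×10⁹ + 7.073×10⁹ = 1.549×10¹⁰ K⁴.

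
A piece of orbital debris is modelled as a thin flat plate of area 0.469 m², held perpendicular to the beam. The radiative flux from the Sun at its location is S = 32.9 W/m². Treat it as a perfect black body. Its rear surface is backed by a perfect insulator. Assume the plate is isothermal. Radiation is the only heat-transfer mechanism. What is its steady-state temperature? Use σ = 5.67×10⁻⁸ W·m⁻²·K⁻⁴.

T ≈ 155 K

At equilibrium, absorbed power = emitted power.
Absorbing cross-section = A = 0.4690 m²; emitting surface = A = 0.4690 m² (ratio 1).
S·A_cross = εσ·A_surf·T⁴  ⇒  T⁴ = S/(1σ).
T⁴ = 1.00·32.9/(1·5.67×10⁻⁸) = 5.802×10⁸ K⁴.
T = (5.802×10⁸)^(1/4).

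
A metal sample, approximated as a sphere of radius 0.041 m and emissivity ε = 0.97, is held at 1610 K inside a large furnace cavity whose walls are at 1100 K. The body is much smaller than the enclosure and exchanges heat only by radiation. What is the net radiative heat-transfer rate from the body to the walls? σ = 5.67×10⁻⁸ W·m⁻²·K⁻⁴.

For a small grey body in a large enclosure: P_net = εσA(T_body⁴ − T_wall⁴).
A = 4πr² = 0.02112 m²; T_body⁴ − T_wall⁴ = 6.719×10¹² − 1.464×10¹² = 5.255×10¹² K⁴.
|P_net| = 0.97·5.67×10⁻⁸·0.02112·5.255×10¹².

P_net ≈ 6110 W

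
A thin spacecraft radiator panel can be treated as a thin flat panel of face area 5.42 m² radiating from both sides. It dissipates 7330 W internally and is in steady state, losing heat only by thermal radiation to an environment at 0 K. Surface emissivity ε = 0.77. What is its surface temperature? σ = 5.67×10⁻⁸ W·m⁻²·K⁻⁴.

Steady state: internal power = radiated power, P = εσA T⁴.
Radiating area A = 2·5.42 = 10.84 m².
T⁴ = P/(εσA) = 7330/(0.77·5.67×10⁻⁸·10.84) = 1.549×10¹⁰ K⁴.
T = (1.549×10¹⁰)^(1/4).

T ≈ 353 K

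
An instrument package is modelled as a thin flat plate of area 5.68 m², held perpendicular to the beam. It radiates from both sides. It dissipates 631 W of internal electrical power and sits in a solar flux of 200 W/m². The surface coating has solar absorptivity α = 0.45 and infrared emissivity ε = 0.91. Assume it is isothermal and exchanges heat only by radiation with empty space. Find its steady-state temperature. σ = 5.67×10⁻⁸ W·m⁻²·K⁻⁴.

At steady state, absorbed solar power + internal power = radiated power.
Absorbed: α·S·A_cross = 0.45·200·5.680 = 511.2 W (cross-section A).
Total input = 511.2 + 631 = 1142 W.
Radiated: εσ·A_surf·T⁴ with A_surf = 2A = 11.36 m².
T⁴ = 1142/(0.91·5.67×10⁻⁸·11.36) = 1.949×10⁹ K⁴.

T ≈ 210 K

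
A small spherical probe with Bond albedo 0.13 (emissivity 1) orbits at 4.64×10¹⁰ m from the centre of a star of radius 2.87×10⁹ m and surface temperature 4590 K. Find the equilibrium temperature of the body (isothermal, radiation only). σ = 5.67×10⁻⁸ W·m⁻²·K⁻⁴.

The star's surface emits σT_*⁴; at distance d the flux is S = σT_*⁴(R_*/d)².
S = 5.67×10⁻⁸·(4590)⁴·(2.87×10⁹/4.64×10¹⁰)² = 96290 W/m².
For an isothermal sphere T⁴ = (1−a)S/(4σ) = 3.693×10¹¹ K⁴.

T ≈ 780 K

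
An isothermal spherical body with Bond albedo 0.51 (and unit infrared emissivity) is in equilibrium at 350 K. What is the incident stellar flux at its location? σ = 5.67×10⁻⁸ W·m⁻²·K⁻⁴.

S ≈ 6950 W/m²

(1−a)S·πr² = σ·4πr²·T⁴ ⇒ S = 4σT⁴/(1−a).
S = 4·5.67×10⁻⁸·1.501×10¹⁰/0.490.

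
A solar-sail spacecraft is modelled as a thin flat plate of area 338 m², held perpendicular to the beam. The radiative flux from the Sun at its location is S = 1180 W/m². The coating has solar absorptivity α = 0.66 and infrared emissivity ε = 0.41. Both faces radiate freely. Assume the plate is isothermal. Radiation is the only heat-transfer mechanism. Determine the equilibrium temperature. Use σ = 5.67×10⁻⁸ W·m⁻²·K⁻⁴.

At equilibrium, absorbed power = emitted power.
Absorbing cross-section = A = 338.0 m²; emitting surface = 2A = 676.0 m² (ratio 2).
αS·A_cross = εσ·A_surf·T⁴  ⇒  T⁴ = αS/(ε·2σ).
T⁴ = 0.660·1180/(0.41·2·5.67×10⁻⁸) = 1.675×10¹⁰ K⁴.
T = (1.675×10¹⁰)^(1/4).

T ≈ 360 K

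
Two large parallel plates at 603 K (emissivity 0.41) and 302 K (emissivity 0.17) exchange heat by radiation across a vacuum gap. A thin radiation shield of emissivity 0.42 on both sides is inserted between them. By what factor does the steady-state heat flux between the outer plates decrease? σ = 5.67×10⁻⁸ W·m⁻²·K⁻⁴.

Without shield: q₀ = σΔ(T⁴)/(1/ε₁+1/ε₂−1) with denominator 7.321.
With shield the two gaps are in series; the resistances add: (1/ε₁+1/ε_s−1)+(1/ε_s+1/ε₂−1) = 3.820+7.263 = 11.08.
Heat-flux ratio q₀/q = 11.08/7.321.

factor ≈ 1.51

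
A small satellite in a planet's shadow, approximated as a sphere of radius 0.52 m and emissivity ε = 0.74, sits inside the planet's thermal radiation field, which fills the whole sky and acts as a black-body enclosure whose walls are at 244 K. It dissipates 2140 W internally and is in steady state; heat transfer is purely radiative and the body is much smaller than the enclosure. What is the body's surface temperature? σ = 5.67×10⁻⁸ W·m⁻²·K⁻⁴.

T ≈ 369 K

For a small grey body in a large enclosure, net radiated power = εσA(T⁴ − T_w⁴).
Steady state: P = εσA(T⁴ − T_w⁴) with A = 4πr² = 3.398 m².
T⁴ = P/(εσA) + T_w⁴ = 2140/(0.74·5.67×10⁻⁸·3.398) + (244)⁴
    = 1.501×10¹⁰ + 3.545×10⁹ = 1.855×10¹⁰ K⁴.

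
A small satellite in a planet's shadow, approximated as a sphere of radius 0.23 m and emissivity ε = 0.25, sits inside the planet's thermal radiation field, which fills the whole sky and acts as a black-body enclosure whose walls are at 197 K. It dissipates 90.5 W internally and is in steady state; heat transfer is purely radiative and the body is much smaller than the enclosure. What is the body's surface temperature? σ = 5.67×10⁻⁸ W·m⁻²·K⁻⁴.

For a small grey body in a large enclosure, net radiated power = εσA(T⁴ − T_w⁴).
Steady state: P = εσA(T⁴ − T_w⁴) with A = 4πr² = 0.6648 m².
T⁴ = P/(εσA) + T_w⁴ = 90.5/(0.25·5.67×10⁻⁸·0.6648) + (197)⁴
    = 9.604×10⁹ + 1.506×10⁹ = 1.111×10¹⁰ K⁴.

T ≈ 325 K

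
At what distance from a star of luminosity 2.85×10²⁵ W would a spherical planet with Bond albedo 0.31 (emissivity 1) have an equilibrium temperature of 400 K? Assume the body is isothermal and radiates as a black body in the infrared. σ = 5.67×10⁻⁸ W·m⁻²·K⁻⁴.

d ≈ 1.64×10¹⁰ m

For an isothermal black-emitting sphere, (1−a)S·πr² = σ·4πr²·T⁴ ⇒ S = 4σT⁴/(1−a).
S = 4·5.67×10⁻⁸·(400)⁴/0.690 = 8415 W/m².
Flux falls as S = L/(4πd²), so d = √(L/(4πS)) = √(2.85×10²⁵/(4π·8415)).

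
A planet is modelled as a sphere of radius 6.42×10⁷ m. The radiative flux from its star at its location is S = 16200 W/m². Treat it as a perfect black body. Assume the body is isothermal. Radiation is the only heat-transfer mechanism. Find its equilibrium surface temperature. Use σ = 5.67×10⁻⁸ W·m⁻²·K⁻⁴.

T ≈ 517 K

At equilibrium, absorbed power = emitted power.
Absorbing cross-section = πr² = 1.295×10¹⁶ m²; emitting surface = 4πr² = 5.179×10¹⁶ m² (ratio 4).
S·A_cross = εσ·A_surf·T⁴  ⇒  T⁴ = S/(4σ).
T⁴ = 1.00·16200/(4·5.67×10⁻⁸) = 7.143×10¹⁰ K⁴.
T = (7.143×10¹⁰)^(1/4).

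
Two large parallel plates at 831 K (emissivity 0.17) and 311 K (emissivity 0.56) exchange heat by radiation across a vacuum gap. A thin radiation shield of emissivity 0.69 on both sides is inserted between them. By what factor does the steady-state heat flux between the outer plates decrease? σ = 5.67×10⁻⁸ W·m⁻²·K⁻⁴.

factor ≈ 1.28

Without shield: q₀ = σΔ(T⁴)/(1/ε₁+1/ε₂−1) with denominator 6.668.
With shield the two gaps are in series; the resistances add: (1/ε₁+1/ε_s−1)+(1/ε_s+1/ε₂−1) = 6.332+2.235 = 8.567.
Heat-flux ratio q₀/q = 8.567/6.668.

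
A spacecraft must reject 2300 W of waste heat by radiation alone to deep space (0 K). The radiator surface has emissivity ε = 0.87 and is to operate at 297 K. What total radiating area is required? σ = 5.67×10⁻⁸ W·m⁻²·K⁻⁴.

P = εσA T⁴ ⇒ A = P/(εσT⁴).
T⁴ = 7.781×10⁹ K⁴.
A = 2300/(0.87 × 5.67×10⁻⁸ × 7.781×10⁹).

A ≈ 5.99 m²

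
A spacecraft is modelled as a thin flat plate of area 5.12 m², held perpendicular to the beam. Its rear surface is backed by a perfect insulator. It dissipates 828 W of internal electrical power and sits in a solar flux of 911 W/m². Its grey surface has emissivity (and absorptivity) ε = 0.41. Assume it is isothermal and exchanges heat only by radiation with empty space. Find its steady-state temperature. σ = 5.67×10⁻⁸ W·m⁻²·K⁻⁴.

At steady state, absorbed solar power + internal power = radiated power.
Absorbed: α·S·A_cross = 0.41·911·5.120 = 1912 W (cross-section A).
Total input = 1912 + 828 = 2740 W.
Radiated: εσ·A_surf·T⁴ with A_surf = A = 5.120 m².
T⁴ = 2740/(0.41·5.67×10⁻⁸·5.120) = 2.302×10¹⁰ K⁴.

T ≈ 390 K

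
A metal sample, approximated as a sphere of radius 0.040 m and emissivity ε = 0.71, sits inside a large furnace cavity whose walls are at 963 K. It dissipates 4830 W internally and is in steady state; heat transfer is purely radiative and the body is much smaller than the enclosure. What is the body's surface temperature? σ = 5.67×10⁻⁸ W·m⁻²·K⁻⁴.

T ≈ 1620 K

For a small grey body in a large enclosure, net radiated power = εσA(T⁴ − T_w⁴).
Steady state: P = εσA(T⁴ − T_w⁴) with A = 4πr² = 0.02011 m².
T⁴ = P/(εσA) + T_w⁴ = 4830/(0.71·5.67×10⁻⁸·0.02011) + (963)⁴
    = 5.967×10¹² + 8.600×10¹¹ = 6.827×10¹² K⁴.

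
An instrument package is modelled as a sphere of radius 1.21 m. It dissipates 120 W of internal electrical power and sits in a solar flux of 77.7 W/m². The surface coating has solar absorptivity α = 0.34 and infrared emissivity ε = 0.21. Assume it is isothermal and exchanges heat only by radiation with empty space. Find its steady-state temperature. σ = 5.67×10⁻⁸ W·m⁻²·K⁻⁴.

T ≈ 182 K

At steady state, absorbed solar power + internal power = radiated power.
Absorbed: α·S·A_cross = 0.34·77.7·4.600 = 121.5 W (cross-section πr²).
Total input = 121.5 + 120 = 241.5 W.
Radiated: εσ·A_surf·T⁴ with A_surf = 4πr² = 18.40 m².
T⁴ = 241.5/(0.21·5.67×10⁻⁸·18.40) = 1.102×10⁹ K⁴.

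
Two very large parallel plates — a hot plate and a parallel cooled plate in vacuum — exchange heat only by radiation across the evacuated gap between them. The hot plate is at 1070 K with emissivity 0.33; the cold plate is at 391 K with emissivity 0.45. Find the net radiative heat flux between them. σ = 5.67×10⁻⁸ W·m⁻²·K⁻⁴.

q ≈ 17200 W/m²

For two infinite grey parallel plates, q = σ(T₁⁴ − T₂⁴)/(1/ε₁ + 1/ε₂ − 1).
T₁⁴ − T₂⁴ = 1.311×10¹² − 2.337×10¹⁰ = 1.287×10¹² K⁴.
1/ε₁ + 1/ε₂ − 1 = 3.030 + 2.222 − 1 = 4.253.
q = 5.67×10⁻⁸ × 1.287×10¹² / 4.253.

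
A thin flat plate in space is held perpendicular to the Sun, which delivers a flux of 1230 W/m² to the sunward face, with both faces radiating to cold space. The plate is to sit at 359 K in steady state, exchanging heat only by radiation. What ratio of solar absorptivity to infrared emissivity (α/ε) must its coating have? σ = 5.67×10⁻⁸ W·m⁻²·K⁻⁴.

α/ε ≈ 1.53

Balance: αS·A = εσ·2A·T⁴ ⇒ α/ε = 2σT⁴/S.
α/ε = 2·5.67×10⁻⁸·(359)⁴/1230 = 2·5.67×10⁻⁸·1.661×10¹⁰/1230.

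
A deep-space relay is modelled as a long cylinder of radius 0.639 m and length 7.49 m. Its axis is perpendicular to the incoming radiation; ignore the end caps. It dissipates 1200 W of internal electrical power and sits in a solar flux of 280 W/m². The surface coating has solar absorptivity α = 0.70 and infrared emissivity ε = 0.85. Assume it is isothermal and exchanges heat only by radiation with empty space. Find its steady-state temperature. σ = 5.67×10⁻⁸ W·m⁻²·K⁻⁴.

At steady state, absorbed solar power + internal power = radiated power.
Absorbed: α·S·A_cross = 0.70·280·9.572 = 1876 W (cross-section 2rL).
Total input = 1876 + 1200 = 3076 W.
Radiated: εσ·A_surf·T⁴ with A_surf = 2πrL = 30.07 m².
T⁴ = 3076/(0.85·5.67×10⁻⁸·30.07) = 2.122×10⁹ K⁴.

T ≈ 215 K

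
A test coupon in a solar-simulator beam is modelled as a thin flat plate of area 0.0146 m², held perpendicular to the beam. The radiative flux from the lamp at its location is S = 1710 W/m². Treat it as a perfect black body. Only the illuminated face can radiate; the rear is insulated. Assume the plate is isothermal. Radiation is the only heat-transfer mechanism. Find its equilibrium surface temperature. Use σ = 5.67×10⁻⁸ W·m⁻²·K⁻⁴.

At equilibrium, absorbed power = emitted power.
Absorbing cross-section = A = 0.01460 m²; emitting surface = A = 0.01460 m² (ratio 1).
S·A_cross = εσ·A_surf·T⁴  ⇒  T⁴ = S/(1σ).
T⁴ = 1.00·1710/(1·5.67×10⁻⁸) = 3.016×10¹⁰ K⁴.
T = (3.016×10¹⁰)^(1/4).

T ≈ 417 K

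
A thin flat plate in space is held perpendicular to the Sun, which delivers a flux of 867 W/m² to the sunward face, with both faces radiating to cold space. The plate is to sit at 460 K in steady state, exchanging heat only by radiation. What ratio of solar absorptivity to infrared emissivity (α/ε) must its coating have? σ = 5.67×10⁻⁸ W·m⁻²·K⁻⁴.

α/ε ≈ 5.86

Balance: αS·A = εσ·2A·T⁴ ⇒ α/ε = 2σT⁴/S.
α/ε = 2·5.67×10⁻⁸·(460)⁴/867 = 2·5.67×10⁻⁸·4.477×10¹⁰/867.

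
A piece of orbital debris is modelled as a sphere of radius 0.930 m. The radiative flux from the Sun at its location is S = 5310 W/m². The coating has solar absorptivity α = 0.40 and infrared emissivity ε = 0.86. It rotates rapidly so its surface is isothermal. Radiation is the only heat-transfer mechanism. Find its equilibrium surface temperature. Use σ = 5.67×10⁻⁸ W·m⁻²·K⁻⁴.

T ≈ 323 K

At equilibrium, absorbed power = emitted power.
Absorbing cross-section = πr² = 2.717 m²; emitting surface = 4πr² = 10.87 m² (ratio 4).
αS·A_cross = εσ·A_surf·T⁴  ⇒  T⁴ = αS/(ε·4σ).
T⁴ = 0.400·5310/(0.86·4·5.67×10⁻⁸) = 1.089×10¹⁰ K⁴.
T = (1.089×10¹⁰)^(1/4).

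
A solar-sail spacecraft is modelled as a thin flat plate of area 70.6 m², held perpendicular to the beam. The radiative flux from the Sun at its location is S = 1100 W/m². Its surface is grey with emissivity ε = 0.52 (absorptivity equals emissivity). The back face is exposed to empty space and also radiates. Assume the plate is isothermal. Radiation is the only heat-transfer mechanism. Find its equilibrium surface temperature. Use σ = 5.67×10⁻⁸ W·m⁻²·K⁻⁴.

At equilibrium, absorbed power = emitted power.
Absorbing cross-section = A = 70.60 m²; emitting surface = 2A = 141.2 m² (ratio 2).
εS·A_cross = εσ·A_surf·T⁴  ⇒  T⁴ = S/(2σ)   (ε cancels).
T⁴ = 1100/(2·5.67×10⁻⁸) = 9.700×10⁹ K⁴.
T = (9.700×10⁹)^(1/4).

T ≈ 314 K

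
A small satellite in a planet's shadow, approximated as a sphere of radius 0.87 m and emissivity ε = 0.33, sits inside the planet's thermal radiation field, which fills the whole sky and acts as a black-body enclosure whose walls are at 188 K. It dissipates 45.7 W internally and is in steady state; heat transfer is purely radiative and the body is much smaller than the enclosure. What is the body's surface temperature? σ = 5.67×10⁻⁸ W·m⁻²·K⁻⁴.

T ≈ 197 K

For a small grey body in a large enclosure, net radiated power = εσA(T⁴ − T_w⁴).
Steady state: P = εσA(T⁴ − T_w⁴) with A = 4πr² = 9.511 m².
T⁴ = P/(εσA) + T_w⁴ = 45.7/(0.33·5.67×10⁻⁸·9.511) + (188)⁴
    = 2.568×10⁸ + 1.249×10⁹ = 1.506×10⁹ K⁴.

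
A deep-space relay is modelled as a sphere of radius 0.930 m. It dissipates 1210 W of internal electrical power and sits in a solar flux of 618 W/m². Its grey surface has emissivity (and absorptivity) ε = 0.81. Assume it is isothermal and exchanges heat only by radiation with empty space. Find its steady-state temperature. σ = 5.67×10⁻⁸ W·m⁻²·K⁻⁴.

T ≈ 268 K

At steady state, absorbed solar power + internal power = radiated power.
Absorbed: α·S·A_cross = 0.81·618·2.717 = 1360 W (cross-section πr²).
Total input = 1360 + 1210 = 2570 W.
Radiated: εσ·A_surf·T⁴ with A_surf = 4πr² = 10.87 m².
T⁴ = 2570/(0.81·5.67×10⁻⁸·10.87) = 5.149×10⁹ K⁴.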